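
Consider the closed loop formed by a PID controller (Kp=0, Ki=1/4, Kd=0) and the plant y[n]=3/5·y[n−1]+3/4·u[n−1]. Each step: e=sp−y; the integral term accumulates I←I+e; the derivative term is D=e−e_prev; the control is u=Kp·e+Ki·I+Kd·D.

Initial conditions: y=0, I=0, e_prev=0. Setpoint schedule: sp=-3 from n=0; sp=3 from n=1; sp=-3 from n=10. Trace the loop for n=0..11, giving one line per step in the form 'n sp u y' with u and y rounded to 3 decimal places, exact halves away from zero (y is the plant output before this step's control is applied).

(exact arithmetic carried between steps; '≈' marks a value shown rounded to 6 d.p. or computed from one; I and e_prev carry over from the previous line; the table rounds u and y to 3 d.p., halves away from zero)
n=0: y=0, sp=-3, e=sp−y=-3; I=-3, D=e−e_prev=-3; u=0·(-3)+1/4·(-3)+0·(-3)=-0.75; next y=3/5·0+3/4·(-0.75)=-0.5625
n=1: y=-0.5625, sp=3, e=sp−y=3.5625; I=0.5625, D=e−e_prev=6.5625; u=0·3.5625+1/4·0.5625+0·6.5625=0.140625; next y=3/5·(-0.5625)+3/4·0.140625≈-0.232031
n=2: y≈-0.232031, sp=3, e=sp−y≈3.232031; I≈3.794531, D=e−e_prev≈-0.330469; u=0·3.232031+1/4·3.794531+0·(-0.330469)≈0.948633; next y=3/5·(-0.232031)+3/4·0.948633≈0.572256
n=3: y≈0.572256, sp=3, e=sp−y≈2.427744; I≈6.222275, D=e−e_prev≈-0.804287; u=0·2.427744+1/4·6.222275+0·(-0.804287)≈1.555569; next y=3/5·0.572256+3/4·1.555569≈1.510030
n=4: y≈1.510030, sp=3, e=sp−y≈1.489970; I≈7.712245, D=e−e_prev≈-0.937774; u=0·1.489970+1/4·7.712245+0·(-0.937774)≈1.928061; next y=3/5·1.510030+3/4·1.928061≈2.352064
n=5: y≈2.352064, sp=3, e=sp−y≈0.647936; I≈8.360181, D=e−e_prev≈-0.842034; u=0·0.647936+1/4·8.360181+0·(-0.842034)≈2.090045; next y=3/5·2.352064+3/4·2.090045≈2.978772
n=6: y≈2.978772, sp=3, e=sp−y≈0.021228; I≈8.381409, D=e−e_prev≈-0.626708; u=0·0.021228+1/4·8.381409+0·(-0.626708)≈2.095352; next y=3/5·2.978772+3/4·2.095352≈3.358778
n=7: y≈3.358778, sp=3, e=sp−y≈-0.358778; I≈8.022631, D=e−e_prev≈-0.380005; u=0·(-0.358778)+1/4·8.022631+0·(-0.380005)≈2.005658; next y=3/5·3.358778+3/4·2.005658≈3.519510
n=8: y≈3.519510, sp=3, e=sp−y≈-0.519510; I≈7.503121, D=e−e_prev≈-0.160732; u=0·(-0.519510)+1/4·7.503121+0·(-0.160732)≈1.875780; next y=3/5·3.519510+3/4·1.875780≈3.518541
n=9: y≈3.518541, sp=3, e=sp−y≈-0.518541; I≈6.984580, D=e−e_prev≈0.000969; u=0·(-0.518541)+1/4·6.984580+0·0.000969≈1.746145; next y=3/5·3.518541+3/4·1.746145≈3.420733
n=10: y≈3.420733, sp=-3, e=sp−y≈-6.420733; I≈0.563847, D=e−e_prev≈-5.902192; u=0·(-6.420733)+1/4·0.563847+0·(-5.902192)≈0.140962; next y=3/5·3.420733+3/4·0.140962≈2.158161
n=11: y≈2.158161, sp=-3, e=sp−y≈-5.158161; I≈-4.594315, D=e−e_prev≈1.262572; u=0·(-5.158161)+1/4·(-4.594315)+0·1.262572≈-1.148579; next y=3/5·2.158161+3/4·(-1.148579)≈0.433463

0 -3 -0.750 0.000
1 3 0.141 -0.563
2 3 0.949 -0.232
3 3 1.556 0.572
4 3 1.928 1.510
5 3 2.090 2.352
6 3 2.095 2.979
7 3 2.006 3.359
8 3 1.876 3.520
9 3 1.746 3.519
10 -3 0.141 3.421
11 -3 -1.149 2.158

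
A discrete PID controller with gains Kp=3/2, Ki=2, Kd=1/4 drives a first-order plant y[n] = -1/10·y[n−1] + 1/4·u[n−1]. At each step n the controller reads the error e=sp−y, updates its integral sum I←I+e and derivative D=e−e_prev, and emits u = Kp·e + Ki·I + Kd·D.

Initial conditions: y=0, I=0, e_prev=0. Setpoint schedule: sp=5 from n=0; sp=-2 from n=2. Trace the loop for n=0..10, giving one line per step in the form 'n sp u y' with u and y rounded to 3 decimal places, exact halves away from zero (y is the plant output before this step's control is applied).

(exact arithmetic carried between steps; '≈' marks a value shown rounded to 6 d.p. or computed from one; I and e_prev carry over from the previous line; the table rounds u and y to 3 d.p., halves away from zero)
n=0: y=0, sp=5, e=sp−y=5; I=5, D=e−e_prev=5; u=3/2·5+2·5+1/4·5=18.75; next y=-1/10·0+1/4·18.75=4.6875
n=1: y=4.6875, sp=5, e=sp−y=0.3125; I=5.3125, D=e−e_prev=-4.6875; u=3/2·0.3125+2·5.3125+1/4·(-4.6875)=9.921875; next y=-1/10·4.6875+1/4·9.921875≈2.011719
n=2: y≈2.011719, sp=-2, e=sp−y≈-4.011719; I≈1.300781, D=e−e_prev≈-4.324219; u=3/2·(-4.011719)+2·1.300781+1/4·(-4.324219)≈-4.497070; next y=-1/10·2.011719+1/4·(-4.497070)≈-1.325439
n=3: y≈-1.325439, sp=-2, e=sp−y≈-0.674561; I≈0.626221, D=e−e_prev≈3.337158; u=3/2·(-0.674561)+2·0.626221+1/4·3.337158≈1.074890; next y=-1/10·(-1.325439)+1/4·1.074890≈0.401266
n=4: y≈0.401266, sp=-2, e=sp−y≈-2.401266; I≈-1.775046, D=e−e_prev≈-1.726706; u=3/2·(-2.401266)+2·(-1.775046)+1/4·(-1.726706)≈-7.583668; next y=-1/10·0.401266+1/4·(-7.583668)≈-1.936044
n=5: y≈-1.936044, sp=-2, e=sp−y≈-0.063956; I≈-1.839002, D=e−e_prev≈2.337310; u=3/2·(-0.063956)+2·(-1.839002)+1/4·2.337310≈-3.189611; next y=-1/10·(-1.936044)+1/4·(-3.189611)≈-0.603799
n=6: y≈-0.603799, sp=-2, e=sp−y≈-1.396201; I≈-3.235204, D=e−e_prev≈-1.332245; u=3/2·(-1.396201)+2·(-3.235204)+1/4·(-1.332245)≈-8.897771; next y=-1/10·(-0.603799)+1/4·(-8.897771)≈-2.164063
n=7: y≈-2.164063, sp=-2, e=sp−y≈0.164063; I≈-3.071141, D=e−e_prev≈1.560264; u=3/2·0.164063+2·(-3.071141)+1/4·1.560264≈-5.506121; next y=-1/10·(-2.164063)+1/4·(-5.506121)≈-1.160124
n=8: y≈-1.160124, sp=-2, e=sp−y≈-0.839876; I≈-3.911017, D=e−e_prev≈-1.003939; u=3/2·(-0.839876)+2·(-3.911017)+1/4·(-1.003939)≈-9.332832; next y=-1/10·(-1.160124)+1/4·(-9.332832)≈-2.217196
n=9: y≈-2.217196, sp=-2, e=sp−y≈0.217196; I≈-3.693821, D=e−e_prev≈1.057072; u=3/2·0.217196+2·(-3.693821)+1/4·1.057072≈-6.797581; next y=-1/10·(-2.217196)+1/4·(-6.797581)≈-1.477676
n=10: y≈-1.477676, sp=-2, e=sp−y≈-0.522324; I≈-4.216145, D=e−e_prev≈-0.739520; u=3/2·(-0.522324)+2·(-4.216145)+1/4·(-0.739520)≈-9.400657; next y=-1/10·(-1.477676)+1/4·(-9.400657)≈-2.202397

0 5 18.750 0.000
1 5 9.922 4.688
2 -2 -4.497 2.012
3 -2 1.075 -1.325
4 -2 -7.584 0.401
5 -2 -3.190 -1.936
6 -2 -8.898 -0.604
7 -2 -5.506 -2.164
8 -2 -9.333 -1.160
9 -2 -6.798 -2.217
10 -2 -9.401 -1.478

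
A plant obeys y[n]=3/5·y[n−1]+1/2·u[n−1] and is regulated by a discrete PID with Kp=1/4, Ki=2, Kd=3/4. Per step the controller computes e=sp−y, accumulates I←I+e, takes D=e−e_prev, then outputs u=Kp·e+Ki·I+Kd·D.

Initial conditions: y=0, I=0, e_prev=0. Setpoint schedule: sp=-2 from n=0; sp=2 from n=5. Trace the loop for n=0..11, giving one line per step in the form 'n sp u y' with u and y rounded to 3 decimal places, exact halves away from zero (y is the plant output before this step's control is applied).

0 -2 -6.000 0.000
1 -2 0.500 -3.000
2 -2 -4.100 -1.550
3 -2 0.378 -2.980
4 -2 -2.877 -1.599
5 2 11.754 -2.398
6 2 -3.557 4.438
7 2 7.355 0.884
8 2 -3.050 4.208
9 2 4.652 1.000
10 2 -1.532 2.926
11 2 3.870 0.989

(exact arithmetic carried between steps; '≈' marks a value shown rounded to 6 d.p. or computed from one; I and e_prev carry over from the previous line; the table rounds u and y to 3 d.p., halves away from zero)
n=0: y=0, sp=-2, e=sp−y=-2; I=-2, D=e−e_prev=-2; u=1/4·(-2)+2·(-2)+3/4·(-2)=-6; next y=3/5·0+1/2·(-6)=-3
n=1: y=-3, sp=-2, e=sp−y=1; I=-1, D=e−e_prev=3; u=1/4·1+2·(-1)+3/4·3=0.5; next y=3/5·(-3)+1/2·0.5=-1.55
n=2: y=-1.55, sp=-2, e=sp−y=-0.45; I=-1.45, D=e−e_prev=-1.45; u=1/4·(-0.45)+2·(-1.45)+3/4·(-1.45)=-4.1; next y=3/5·(-1.55)+1/2·(-4.1)=-2.98
n=3: y=-2.98, sp=-2, e=sp−y=0.98; I=-0.47, D=e−e_prev=1.43; u=1/4·0.98+2·(-0.47)+3/4·1.43=0.3775; next y=3/5·(-2.98)+1/2·0.3775=-1.59925
n=4: y=-1.59925, sp=-2, e=sp−y=-0.40075; I=-0.87075, D=e−e_prev=-1.38075; u=1/4·(-0.40075)+2·(-0.87075)+3/4·(-1.38075)=-2.87725; next y=3/5·(-1.59925)+1/2·(-2.87725)=-2.398175
n=5: y=-2.398175, sp=2, e=sp−y=4.398175; I=3.527425, D=e−e_prev=4.798925; u=1/4·4.398175+2·3.527425+3/4·4.798925≈11.753588; next y=3/5·(-2.398175)+1/2·11.753588≈4.437889
n=6: y≈4.437889, sp=2, e=sp−y≈-2.437889; I≈1.089536, D=e−e_prev≈-6.836064; u=1/4·(-2.437889)+2·1.089536+3/4·(-6.836064)≈-3.557448; next y=3/5·4.437889+1/2·(-3.557448)≈0.884010
n=7: y≈0.884010, sp=2, e=sp−y≈1.115991; I≈2.205527, D=e−e_prev≈3.553879; u=1/4·1.115991+2·2.205527+3/4·3.553879≈7.355461; next y=3/5·0.884010+1/2·7.355461≈4.208136
n=8: y≈4.208136, sp=2, e=sp−y≈-2.208136; I≈-0.002609, D=e−e_prev≈-3.324126; u=1/4·(-2.208136)+2·(-0.002609)+3/4·(-3.324126)≈-3.050347; next y=3/5·4.208136+1/2·(-3.050347)≈0.999708
n=9: y≈0.999708, sp=2, e=sp−y≈1.000292; I≈0.997683, D=e−e_prev≈3.208428; u=1/4·1.000292+2·0.997683+3/4·3.208428≈4.651760; next y=3/5·0.999708+1/2·4.651760≈2.925705
n=10: y≈2.925705, sp=2, e=sp−y≈-0.925705; I≈0.071978, D=e−e_prev≈-1.925997; u=1/4·(-0.925705)+2·0.071978+3/4·(-1.925997)≈-1.531967; next y=3/5·2.925705+1/2·(-1.531967)≈0.989439
n=11: y≈0.989439, sp=2, e=sp−y≈1.010561; I≈1.082539, D=e−e_prev≈1.936265; u=1/4·1.010561+2·1.082539+3/4·1.936265≈3.869917; next y=3/5·0.989439+1/2·3.869917≈2.528622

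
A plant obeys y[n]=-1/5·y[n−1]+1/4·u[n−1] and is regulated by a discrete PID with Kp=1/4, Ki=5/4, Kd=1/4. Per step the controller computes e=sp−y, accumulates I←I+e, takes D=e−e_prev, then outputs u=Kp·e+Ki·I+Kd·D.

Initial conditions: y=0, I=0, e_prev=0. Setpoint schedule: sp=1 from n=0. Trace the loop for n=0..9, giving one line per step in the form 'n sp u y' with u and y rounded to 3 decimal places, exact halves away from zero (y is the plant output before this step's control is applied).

0 1 1.750 0.000
1 1 1.984 0.438
2 1 2.847 0.409
3 1 3.192 0.630
4 1 3.636 0.672
5 1 3.877 0.775
6 1 4.115 0.814
7 1 4.267 0.866
8 1 4.399 0.894
9 1 4.491 0.921

(exact arithmetic carried between steps; '≈' marks a value shown rounded to 6 d.p. or computed from one; I and e_prev carry over from the previous line; the table rounds u and y to 3 d.p., halves away from zero)
n=0: y=0, sp=1, e=sp−y=1; I=1, D=e−e_prev=1; u=1/4·1+5/4·1+1/4·1=1.75; next y=-1/5·0+1/4·1.75=0.4375
n=1: y=0.4375, sp=1, e=sp−y=0.5625; I=1.5625, D=e−e_prev=-0.4375; u=1/4·0.5625+5/4·1.5625+1/4·(-0.4375)=1.984375; next y=-1/5·0.4375+1/4·1.984375≈0.408594
n=2: y≈0.408594, sp=1, e=sp−y≈0.591406; I≈2.153906, D=e−e_prev≈0.028906; u=1/4·0.591406+5/4·2.153906+1/4·0.028906≈2.847461; next y=-1/5·0.408594+1/4·2.847461≈0.630146
n=3: y≈0.630146, sp=1, e=sp−y≈0.369854; I≈2.523760, D=e−e_prev≈-0.221553; u=1/4·0.369854+5/4·2.523760+1/4·(-0.221553)≈3.191775; next y=-1/5·0.630146+1/4·3.191775≈0.671914
n=4: y≈0.671914, sp=1, e=sp−y≈0.328086; I≈2.851845, D=e−e_prev≈-0.041768; u=1/4·0.328086+5/4·2.851845+1/4·(-0.041768)≈3.636386; next y=-1/5·0.671914+1/4·3.636386≈0.774714
n=5: y≈0.774714, sp=1, e=sp−y≈0.225286; I≈3.077132, D=e−e_prev≈-0.102799; u=1/4·0.225286+5/4·3.077132+1/4·(-0.102799)≈3.877036; next y=-1/5·0.774714+1/4·3.877036≈0.814316
n=6: y≈0.814316, sp=1, e=sp−y≈0.185684; I≈3.262815, D=e−e_prev≈-0.039603; u=1/4·0.185684+5/4·3.262815+1/4·(-0.039603)≈4.115039; next y=-1/5·0.814316+1/4·4.115039≈0.865897
n=7: y≈0.865897, sp=1, e=sp−y≈0.134103; I≈3.396919, D=e−e_prev≈-0.051580; u=1/4·0.134103+5/4·3.396919+1/4·(-0.051580)≈4.266779; next y=-1/5·0.865897+1/4·4.266779≈0.893516
n=8: y≈0.893516, sp=1, e=sp−y≈0.106484; I≈3.503403, D=e−e_prev≈-0.027619; u=1/4·0.106484+5/4·3.503403+1/4·(-0.027619)≈4.398970; next y=-1/5·0.893516+1/4·4.398970≈0.921040
n=9: y≈0.921040, sp=1, e=sp−y≈0.078960; I≈3.582364, D=e−e_prev≈-0.027524; u=1/4·0.078960+5/4·3.582364+1/4·(-0.027524)≈4.490814; next y=-1/5·0.921040+1/4·4.490814≈0.938496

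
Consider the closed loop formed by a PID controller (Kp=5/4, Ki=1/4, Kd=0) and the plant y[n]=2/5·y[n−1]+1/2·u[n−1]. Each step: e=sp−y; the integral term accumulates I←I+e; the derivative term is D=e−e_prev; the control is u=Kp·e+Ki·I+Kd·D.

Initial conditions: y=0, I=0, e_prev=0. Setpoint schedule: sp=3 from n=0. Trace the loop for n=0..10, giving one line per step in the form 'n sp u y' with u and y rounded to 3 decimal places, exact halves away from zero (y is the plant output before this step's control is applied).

(exact arithmetic carried between steps; '≈' marks a value shown rounded to 6 d.p. or computed from one; I and e_prev carry over from the previous line; the table rounds u and y to 3 d.p., halves away from zero)
n=0: y=0, sp=3, e=sp−y=3; I=3, D=e−e_prev=3; u=5/4·3+1/4·3+0·3=4.5; next y=2/5·0+1/2·4.5=2.25
n=1: y=2.25, sp=3, e=sp−y=0.75; I=3.75, D=e−e_prev=-2.25; u=5/4·0.75+1/4·3.75+0·(-2.25)=1.875; next y=2/5·2.25+1/2·1.875=1.8375
n=2: y=1.8375, sp=3, e=sp−y=1.1625; I=4.9125, D=e−e_prev=0.4125; u=5/4·1.1625+1/4·4.9125+0·0.4125=2.68125; next y=2/5·1.8375+1/2·2.68125=2.075625
n=3: y=2.075625, sp=3, e=sp−y=0.924375; I=5.836875, D=e−e_prev=-0.238125; u=5/4·0.924375+1/4·5.836875+0·(-0.238125)≈2.614688; next y=2/5·2.075625+1/2·2.614688≈2.137594
n=4: y≈2.137594, sp=3, e=sp−y≈0.862406; I≈6.699281, D=e−e_prev≈-0.061969; u=5/4·0.862406+1/4·6.699281+0·(-0.061969)≈2.752828; next y=2/5·2.137594+1/2·2.752828≈2.231452
n=5: y≈2.231452, sp=3, e=sp−y≈0.768548; I≈7.467830, D=e−e_prev≈-0.093858; u=5/4·0.768548+1/4·7.467830+0·(-0.093858)≈2.827643; next y=2/5·2.231452+1/2·2.827643≈2.306402
n=6: y≈2.306402, sp=3, e=sp−y≈0.693598; I≈8.161428, D=e−e_prev≈-0.074951; u=5/4·0.693598+1/4·8.161428+0·(-0.074951)≈2.907354; next y=2/5·2.306402+1/2·2.907354≈2.376238
n=7: y≈2.376238, sp=3, e=sp−y≈0.623762; I≈8.785190, D=e−e_prev≈-0.069836; u=5/4·0.623762+1/4·8.785190+0·(-0.069836)≈2.976000; next y=2/5·2.376238+1/2·2.976000≈2.438495
n=8: y≈2.438495, sp=3, e=sp−y≈0.561505; I≈9.346694, D=e−e_prev≈-0.062257; u=5/4·0.561505+1/4·9.346694+0·(-0.062257)≈3.038555; next y=2/5·2.438495+1/2·3.038555≈2.494675
n=9: y≈2.494675, sp=3, e=sp−y≈0.505325; I≈9.852019, D=e−e_prev≈-0.056180; u=5/4·0.505325+1/4·9.852019+0·(-0.056180)≈3.094661; next y=2/5·2.494675+1/2·3.094661≈2.545200
n=10: y≈2.545200, sp=3, e=sp−y≈0.454800; I≈10.306819, D=e−e_prev≈-0.050525; u=5/4·0.454800+1/4·10.306819+0·(-0.050525)≈3.145204; next y=2/5·2.545200+1/2·3.145204≈2.590682

0 3 4.500 0.000
1 3 1.875 2.250
2 3 2.681 1.838
3 3 2.615 2.076
4 3 2.753 2.138
5 3 2.828 2.231
6 3 2.907 2.306
7 3 2.976 2.376
8 3 3.039 2.438
9 3 3.095 2.495
10 3 3.145 2.545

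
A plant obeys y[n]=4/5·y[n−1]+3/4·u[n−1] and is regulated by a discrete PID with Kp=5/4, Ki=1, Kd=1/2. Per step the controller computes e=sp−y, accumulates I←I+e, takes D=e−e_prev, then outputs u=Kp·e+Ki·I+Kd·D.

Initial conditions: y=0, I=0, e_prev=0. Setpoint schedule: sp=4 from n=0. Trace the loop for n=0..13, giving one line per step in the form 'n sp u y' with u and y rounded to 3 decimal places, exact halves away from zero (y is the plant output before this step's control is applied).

0 4 11.000 0.000
1 4 -9.688 8.250
2 4 14.705 -0.666
3 4 -15.783 10.497
4 4 21.627 -3.440
5 4 -24.399 13.468
6 4 32.317 -7.525
7 4 -37.447 18.218
8 4 48.461 -13.511
9 4 -57.274 25.537
10 4 72.886 -22.526
11 4 -87.337 36.644
12 4 109.891 -36.187
13 4 -132.890 53.468

(exact arithmetic carried between steps; '≈' marks a value shown rounded to 6 d.p. or computed from one; I and e_prev carry over from the previous line; the table rounds u and y to 3 d.p., halves away from zero)
n=0: y=0, sp=4, e=sp−y=4; I=4, D=e−e_prev=4; u=5/4·4+1·4+1/2·4=11; next y=4/5·0+3/4·11=8.25
n=1: y=8.25, sp=4, e=sp−y=-4.25; I=-0.25, D=e−e_prev=-8.25; u=5/4·(-4.25)+1·(-0.25)+1/2·(-8.25)=-9.6875; next y=4/5·8.25+3/4·(-9.6875)=-0.665625
n=2: y=-0.665625, sp=4, e=sp−y=4.665625; I=4.415625, D=e−e_prev=8.915625; u=5/4·4.665625+1·4.415625+1/2·8.915625≈14.705469; next y=4/5·(-0.665625)+3/4·14.705469≈10.496602
n=3: y≈10.496602, sp=4, e=sp−y≈-6.496602; I≈-2.080977, D=e−e_prev≈-11.162227; u=5/4·(-6.496602)+1·(-2.080977)+1/2·(-11.162227)≈-15.782842; next y=4/5·10.496602+3/4·(-15.782842)≈-3.439850
n=4: y≈-3.439850, sp=4, e=sp−y≈7.439850; I≈5.358874, D=e−e_prev≈13.936452; u=5/4·7.439850+1·5.358874+1/2·13.936452≈21.626912; next y=4/5·(-3.439850)+3/4·21.626912≈13.468304
n=5: y≈13.468304, sp=4, e=sp−y≈-9.468304; I≈-4.109430, D=e−e_prev≈-16.908154; u=5/4·(-9.468304)+1·(-4.109430)+1/2·(-16.908154)≈-24.398887; next y=4/5·13.468304+3/4·(-24.398887)≈-7.524522
n=6: y≈-7.524522, sp=4, e=sp−y≈11.524522; I≈7.415092, D=e−e_prev≈20.992826; u=5/4·11.524522+1·7.415092+1/2·20.992826≈32.317158; next y=4/5·(-7.524522)+3/4·32.317158≈18.218251
n=7: y≈18.218251, sp=4, e=sp−y≈-14.218251; I≈-6.803159, D=e−e_prev≈-25.742773; u=5/4·(-14.218251)+1·(-6.803159)+1/2·(-25.742773)≈-37.447358; next y=4/5·18.218251+3/4·(-37.447358)≈-13.510918
n=8: y≈-13.510918, sp=4, e=sp−y≈17.510918; I≈10.707760, D=e−e_prev≈31.729169; u=5/4·17.510918+1·10.707760+1/2·31.729169≈48.460992; next y=4/5·(-13.510918)+3/4·48.460992≈25.537009
n=9: y≈25.537009, sp=4, e=sp−y≈-21.537009; I≈-10.829250, D=e−e_prev≈-39.047928; u=5/4·(-21.537009)+1·(-10.829250)+1/2·(-39.047928)≈-57.274475; next y=4/5·25.537009+3/4·(-57.274475)≈-22.526249
n=10: y≈-22.526249, sp=4, e=sp−y≈26.526249; I≈15.696999, D=e−e_prev≈48.063258; u=5/4·26.526249+1·15.696999+1/2·48.063258≈72.886440; next y=4/5·(-22.526249)+3/4·72.886440≈36.643831
n=11: y≈36.643831, sp=4, e=sp−y≈-32.643831; I≈-16.946831, D=e−e_prev≈-59.170079; u=5/4·(-32.643831)+1·(-16.946831)+1/2·(-59.170079)≈-87.336659; next y=4/5·36.643831+3/4·(-87.336659)≈-36.187430
n=12: y≈-36.187430, sp=4, e=sp−y≈40.187430; I≈23.240599, D=e−e_prev≈72.831260; u=5/4·40.187430+1·23.240599+1/2·72.831260≈109.890516; next y=4/5·(-36.187430)+3/4·109.890516≈53.467943
n=13: y≈53.467943, sp=4, e=sp−y≈-49.467943; I≈-26.227345, D=e−e_prev≈-89.655373; u=5/4·(-49.467943)+1·(-26.227345)+1/2·(-89.655373)≈-132.889960; next y=4/5·53.467943+3/4·(-132.889960)≈-56.893116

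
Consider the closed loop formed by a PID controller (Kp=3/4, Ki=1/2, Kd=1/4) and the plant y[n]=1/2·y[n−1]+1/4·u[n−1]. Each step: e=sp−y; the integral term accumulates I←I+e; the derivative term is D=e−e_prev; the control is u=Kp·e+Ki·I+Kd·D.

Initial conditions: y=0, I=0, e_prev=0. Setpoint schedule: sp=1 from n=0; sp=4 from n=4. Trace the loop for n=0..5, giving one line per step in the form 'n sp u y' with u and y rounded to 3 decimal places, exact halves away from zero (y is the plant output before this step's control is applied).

(exact arithmetic carried between steps; '≈' marks a value shown rounded to 6 d.p. or computed from one; I and e_prev carry over from the previous line; the table rounds u and y to 3 d.p., halves away from zero)
n=0: y=0, sp=1, e=sp−y=1; I=1, D=e−e_prev=1; u=3/4·1+1/2·1+1/4·1=1.5; next y=1/2·0+1/4·1.5=0.375
n=1: y=0.375, sp=1, e=sp−y=0.625; I=1.625, D=e−e_prev=-0.375; u=3/4·0.625+1/2·1.625+1/4·(-0.375)=1.1875; next y=1/2·0.375+1/4·1.1875=0.484375
n=2: y=0.484375, sp=1, e=sp−y=0.515625; I=2.140625, D=e−e_prev=-0.109375; u=3/4·0.515625+1/2·2.140625+1/4·(-0.109375)≈1.429688; next y=1/2·0.484375+1/4·1.429688≈0.599609
n=3: y≈0.599609, sp=1, e=sp−y≈0.400391; I≈2.541016, D=e−e_prev≈-0.115234; u=3/4·0.400391+1/2·2.541016+1/4·(-0.115234)≈1.541992; next y=1/2·0.599609+1/4·1.541992≈0.685303
n=4: y≈0.685303, sp=4, e=sp−y≈3.314697; I≈5.855713, D=e−e_prev≈2.914307; u=3/4·3.314697+1/2·5.855713+1/4·2.914307≈6.142456; next y=1/2·0.685303+1/4·6.142456≈1.878265
n=5: y≈1.878265, sp=4, e=sp−y≈2.121735; I≈7.977448, D=e−e_prev≈-1.192963; u=3/4·2.121735+1/2·7.977448+1/4·(-1.192963)≈5.281784; next y=1/2·1.878265+1/4·5.281784≈2.259579

0 1 1.500 0.000
1 1 1.188 0.375
2 1 1.430 0.484
3 1 1.542 0.600
4 4 6.142 0.685
5 4 5.282 1.878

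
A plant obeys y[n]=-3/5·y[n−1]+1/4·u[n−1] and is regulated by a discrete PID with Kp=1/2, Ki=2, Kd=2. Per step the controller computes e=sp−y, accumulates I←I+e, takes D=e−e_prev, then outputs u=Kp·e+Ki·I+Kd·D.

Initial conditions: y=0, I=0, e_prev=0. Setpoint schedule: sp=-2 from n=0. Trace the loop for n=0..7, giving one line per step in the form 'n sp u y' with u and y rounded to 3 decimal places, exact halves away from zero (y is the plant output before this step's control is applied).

(exact arithmetic carried between steps; '≈' marks a value shown rounded to 6 d.p. or computed from one; I and e_prev carry over from the previous line; the table rounds u and y to 3 d.p., halves away from zero)
n=0: y=0, sp=-2, e=sp−y=-2; I=-2, D=e−e_prev=-2; u=1/2·(-2)+2·(-2)+2·(-2)=-9; next y=-3/5·0+1/4·(-9)=-2.25
n=1: y=-2.25, sp=-2, e=sp−y=0.25; I=-1.75, D=e−e_prev=2.25; u=1/2·0.25+2·(-1.75)+2·2.25=1.125; next y=-3/5·(-2.25)+1/4·1.125=1.63125
n=2: y=1.63125, sp=-2, e=sp−y=-3.63125; I=-5.38125, D=e−e_prev=-3.88125; u=1/2·(-3.63125)+2·(-5.38125)+2·(-3.88125)=-20.340625; next y=-3/5·1.63125+1/4·(-20.340625)≈-6.063906
n=3: y≈-6.063906, sp=-2, e=sp−y≈4.063906; I≈-1.317344, D=e−e_prev≈7.695156; u=1/2·4.063906+2·(-1.317344)+2·7.695156≈14.787578; next y=-3/5·(-6.063906)+1/4·14.787578≈7.335238
n=4: y≈7.335238, sp=-2, e=sp−y≈-9.335238; I≈-10.652582, D=e−e_prev≈-13.399145; u=1/2·(-9.335238)+2·(-10.652582)+2·(-13.399145)≈-52.771072; next y=-3/5·7.335238+1/4·(-52.771072)≈-17.593911
n=5: y≈-17.593911, sp=-2, e=sp−y≈15.593911; I≈4.941329, D=e−e_prev≈24.929149; u=1/2·15.593911+2·4.941329+2·24.929149≈67.537912; next y=-3/5·(-17.593911)+1/4·67.537912≈27.440825
n=6: y≈27.440825, sp=-2, e=sp−y≈-29.440825; I≈-24.499496, D=e−e_prev≈-45.034736; u=1/2·(-29.440825)+2·(-24.499496)+2·(-45.034736)≈-153.788875; next y=-3/5·27.440825+1/4·(-153.788875)≈-54.911714
n=7: y≈-54.911714, sp=-2, e=sp−y≈52.911714; I≈28.412218, D=e−e_prev≈82.352538; u=1/2·52.911714+2·28.412218+2·82.352538≈247.985369; next y=-3/5·(-54.911714)+1/4·247.985369≈94.943370

0 -2 -9.000 0.000
1 -2 1.125 -2.250
2 -2 -20.341 1.631
3 -2 14.788 -6.064
4 -2 -52.771 7.335
5 -2 67.538 -17.594
6 -2 -153.789 27.441
7 -2 247.985 -54.912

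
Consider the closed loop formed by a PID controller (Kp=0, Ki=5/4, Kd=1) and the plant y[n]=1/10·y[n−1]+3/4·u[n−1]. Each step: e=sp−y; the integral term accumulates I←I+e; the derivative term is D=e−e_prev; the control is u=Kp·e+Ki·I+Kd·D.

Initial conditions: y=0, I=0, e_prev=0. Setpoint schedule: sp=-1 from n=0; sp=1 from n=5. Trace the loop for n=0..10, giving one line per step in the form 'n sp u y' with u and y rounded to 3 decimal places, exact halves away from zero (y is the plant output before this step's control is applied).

0 -1 -2.250 0.000
1 -1 1.297 -1.688
2 -1 -5.137 0.804
3 -1 5.396 -3.772
4 -1 -12.460 3.670
5 1 22.102 -8.978
6 1 -35.550 15.679
7 1 62.498 -25.095
8 1 -101.940 44.364
9 1 175.175 -72.019
10 1 -291.380 124.180

(exact arithmetic carried between steps; '≈' marks a value shown rounded to 6 d.p. or computed from one; I and e_prev carry over from the previous line; the table rounds u and y to 3 d.p., halves away from zero)
n=0: y=0, sp=-1, e=sp−y=-1; I=-1, D=e−e_prev=-1; u=0·(-1)+5/4·(-1)+1·(-1)=-2.25; next y=1/10·0+3/4·(-2.25)=-1.6875
n=1: y=-1.6875, sp=-1, e=sp−y=0.6875; I=-0.3125, D=e−e_prev=1.6875; u=0·0.6875+5/4·(-0.3125)+1·1.6875=1.296875; next y=1/10·(-1.6875)+3/4·1.296875≈0.803906
n=2: y≈0.803906, sp=-1, e=sp−y≈-1.803906; I≈-2.116406, D=e−e_prev≈-2.491406; u=0·(-1.803906)+5/4·(-2.116406)+1·(-2.491406)≈-5.136914; next y=1/10·0.803906+3/4·(-5.136914)≈-3.772295
n=3: y≈-3.772295, sp=-1, e=sp−y≈2.772295; I≈0.655889, D=e−e_prev≈4.576201; u=0·2.772295+5/4·0.655889+1·4.576201≈5.396062; next y=1/10·(-3.772295)+3/4·5.396062≈3.669817
n=4: y≈3.669817, sp=-1, e=sp−y≈-4.669817; I≈-4.013928, D=e−e_prev≈-7.442112; u=0·(-4.669817)+5/4·(-4.013928)+1·(-7.442112)≈-12.459522; next y=1/10·3.669817+3/4·(-12.459522)≈-8.977660
n=5: y≈-8.977660, sp=1, e=sp−y≈9.977660; I≈5.963732, D=e−e_prev≈14.647477; u=0·9.977660+5/4·5.963732+1·14.647477≈22.102142; next y=1/10·(-8.977660)+3/4·22.102142≈15.678840
n=6: y≈15.678840, sp=1, e=sp−y≈-14.678840; I≈-8.715109, D=e−e_prev≈-24.656500; u=0·(-14.678840)+5/4·(-8.715109)+1·(-24.656500)≈-35.550386; next y=1/10·15.678840+3/4·(-35.550386)≈-25.094906
n=7: y≈-25.094906, sp=1, e=sp−y≈26.094906; I≈17.379797, D=e−e_prev≈40.773746; u=0·26.094906+5/4·17.379797+1·40.773746≈62.498492; next y=1/10·(-25.094906)+3/4·62.498492≈44.364378
n=8: y≈44.364378, sp=1, e=sp−y≈-43.364378; I≈-25.984582, D=e−e_prev≈-69.459284; u=0·(-43.364378)+5/4·(-25.984582)+1·(-69.459284)≈-101.940011; next y=1/10·44.364378+3/4·(-101.940011)≈-72.018570
n=9: y≈-72.018570, sp=1, e=sp−y≈73.018570; I≈47.033989, D=e−e_prev≈116.382949; u=0·73.018570+5/4·47.033989+1·116.382949≈175.175435; next y=1/10·(-72.018570)+3/4·175.175435≈124.179719
n=10: y≈124.179719, sp=1, e=sp−y≈-123.179719; I≈-76.145730, D=e−e_prev≈-196.198290; u=0·(-123.179719)+5/4·(-76.145730)+1·(-196.198290)≈-291.380452; next y=1/10·124.179719+3/4·(-291.380452)≈-206.117367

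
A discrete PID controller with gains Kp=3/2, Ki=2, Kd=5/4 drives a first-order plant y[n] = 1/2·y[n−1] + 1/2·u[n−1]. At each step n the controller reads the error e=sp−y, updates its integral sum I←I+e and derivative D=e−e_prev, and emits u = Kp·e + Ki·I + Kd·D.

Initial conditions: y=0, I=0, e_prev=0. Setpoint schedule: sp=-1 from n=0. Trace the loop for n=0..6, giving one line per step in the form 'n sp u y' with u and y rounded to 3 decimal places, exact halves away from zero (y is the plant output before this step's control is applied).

0 -1 -4.750 0.000
1 -1 5.781 -2.375
2 -1 -13.809 1.703
3 -1 22.723 -6.053
4 -1 -45.209 8.335
5 -1 81.273 -18.437
6 -1 -154.129 31.418

(exact arithmetic carried between steps; '≈' marks a value shown rounded to 6 d.p. or computed from one; I and e_prev carry over from the previous line; the table rounds u and y to 3 d.p., halves away from zero)
n=0: y=0, sp=-1, e=sp−y=-1; I=-1, D=e−e_prev=-1; u=3/2·(-1)+2·(-1)+5/4·(-1)=-4.75; next y=1/2·0+1/2·(-4.75)=-2.375
n=1: y=-2.375, sp=-1, e=sp−y=1.375; I=0.375, D=e−e_prev=2.375; u=3/2·1.375+2·0.375+5/4·2.375=5.78125; next y=1/2·(-2.375)+1/2·5.78125=1.703125
n=2: y=1.703125, sp=-1, e=sp−y=-2.703125; I=-2.328125, D=e−e_prev=-4.078125; u=3/2·(-2.703125)+2·(-2.328125)+5/4·(-4.078125)≈-13.808594; next y=1/2·1.703125+1/2·(-13.808594)≈-6.052734
n=3: y≈-6.052734, sp=-1, e=sp−y≈5.052734; I≈2.724609, D=e−e_prev≈7.755859; u=3/2·5.052734+2·2.724609+5/4·7.755859≈22.723145; next y=1/2·(-6.052734)+1/2·22.723145≈8.335205
n=4: y≈8.335205, sp=-1, e=sp−y≈-9.335205; I≈-6.610596, D=e−e_prev≈-14.387939; u=3/2·(-9.335205)+2·(-6.610596)+5/4·(-14.387939)≈-45.208923; next y=1/2·8.335205+1/2·(-45.208923)≈-18.436859
n=5: y≈-18.436859, sp=-1, e=sp−y≈17.436859; I≈10.826263, D=e−e_prev≈26.772064; u=3/2·17.436859+2·10.826263+5/4·26.772064≈81.272896; next y=1/2·(-18.436859)+1/2·81.272896≈31.418018
n=6: y≈31.418018, sp=-1, e=sp−y≈-32.418018; I≈-21.591755, D=e−e_prev≈-49.854877; u=3/2·(-32.418018)+2·(-21.591755)+5/4·(-49.854877)≈-154.129134; next y=1/2·31.418018+1/2·(-154.129134)≈-61.355558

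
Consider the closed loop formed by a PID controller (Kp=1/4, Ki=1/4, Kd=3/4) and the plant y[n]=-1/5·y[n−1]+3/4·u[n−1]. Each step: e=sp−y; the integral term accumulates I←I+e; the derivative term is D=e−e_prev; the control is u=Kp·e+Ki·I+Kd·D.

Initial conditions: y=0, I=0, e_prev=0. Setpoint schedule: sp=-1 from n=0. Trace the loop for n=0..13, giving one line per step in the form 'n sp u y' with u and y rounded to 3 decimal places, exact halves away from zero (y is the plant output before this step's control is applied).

(exact arithmetic carried between steps; '≈' marks a value shown rounded to 6 d.p. or computed from one; I and e_prev carry over from the previous line; the table rounds u and y to 3 d.p., halves away from zero)
n=0: y=0, sp=-1, e=sp−y=-1; I=-1, D=e−e_prev=-1; u=1/4·(-1)+1/4·(-1)+3/4·(-1)=-1.25; next y=-1/5·0+3/4·(-1.25)=-0.9375
n=1: y=-0.9375, sp=-1, e=sp−y=-0.0625; I=-1.0625, D=e−e_prev=0.9375; u=1/4·(-0.0625)+1/4·(-1.0625)+3/4·0.9375=0.421875; next y=-1/5·(-0.9375)+3/4·0.421875≈0.503906
n=2: y≈0.503906, sp=-1, e=sp−y≈-1.503906; I≈-2.566406, D=e−e_prev≈-1.441406; u=1/4·(-1.503906)+1/4·(-2.566406)+3/4·(-1.441406)≈-2.098633; next y=-1/5·0.503906+3/4·(-2.098633)≈-1.674756
n=3: y≈-1.674756, sp=-1, e=sp−y≈0.674756; I≈-1.891650, D=e−e_prev≈2.178662; u=1/4·0.674756+1/4·(-1.891650)+3/4·2.178662≈1.329773; next y=-1/5·(-1.674756)+3/4·1.329773≈1.332281
n=4: y≈1.332281, sp=-1, e=sp−y≈-2.332281; I≈-4.223931, D=e−e_prev≈-3.007037; u=1/4·(-2.332281)+1/4·(-4.223931)+3/4·(-3.007037)≈-3.894331; next y=-1/5·1.332281+3/4·(-3.894331)≈-3.187204
n=5: y≈-3.187204, sp=-1, e=sp−y≈2.187204; I≈-2.036727, D=e−e_prev≈4.519485; u=1/4·2.187204+1/4·(-2.036727)+3/4·4.519485≈3.427233; next y=-1/5·(-3.187204)+3/4·3.427233≈3.207866
n=6: y≈3.207866, sp=-1, e=sp−y≈-4.207866; I≈-6.244593, D=e−e_prev≈-6.395070; u=1/4·(-4.207866)+1/4·(-6.244593)+3/4·(-6.395070)≈-7.409417; next y=-1/5·3.207866+3/4·(-7.409417)≈-6.198636
n=7: y≈-6.198636, sp=-1, e=sp−y≈5.198636; I≈-1.045957, D=e−e_prev≈9.406501; u=1/4·5.198636+1/4·(-1.045957)+3/4·9.406501≈8.093046; next y=-1/5·(-6.198636)+3/4·8.093046≈7.309511
n=8: y≈7.309511, sp=-1, e=sp−y≈-8.309511; I≈-9.355468, D=e−e_prev≈-13.508147; u=1/4·(-8.309511)+1/4·(-9.355468)+3/4·(-13.508147)≈-14.547355; next y=-1/5·7.309511+3/4·(-14.547355)≈-12.372419
n=9: y≈-12.372419, sp=-1, e=sp−y≈11.372419; I≈2.016950, D=e−e_prev≈19.681930; u=1/4·11.372419+1/4·2.016950+3/4·19.681930≈18.108790; next y=-1/5·(-12.372419)+3/4·18.108790≈16.056076
n=10: y≈16.056076, sp=-1, e=sp−y≈-17.056076; I≈-15.039126, D=e−e_prev≈-28.428495; u=1/4·(-17.056076)+1/4·(-15.039126)+3/4·(-28.428495)≈-29.345172; next y=-1/5·16.056076+3/4·(-29.345172)≈-25.220094
n=11: y≈-25.220094, sp=-1, e=sp−y≈24.220094; I≈9.180968, D=e−e_prev≈41.276170; u=1/4·24.220094+1/4·9.180968+3/4·41.276170≈39.307393; next y=-1/5·(-25.220094)+3/4·39.307393≈34.524564
n=12: y≈34.524564, sp=-1, e=sp−y≈-35.524564; I≈-26.343596, D=e−e_prev≈-59.744658; u=1/4·(-35.524564)+1/4·(-26.343596)+3/4·(-59.744658)≈-60.275533; next y=-1/5·34.524564+3/4·(-60.275533)≈-52.111563
n=13: y≈-52.111563, sp=-1, e=sp−y≈51.111563; I≈24.767967, D=e−e_prev≈86.636126; u=1/4·51.111563+1/4·24.767967+3/4·86.636126≈83.946977; next y=-1/5·(-52.111563)+3/4·83.946977≈73.382545

0 -1 -1.250 0.000
1 -1 0.422 -0.938
2 -1 -2.099 0.504
3 -1 1.330 -1.675
4 -1 -3.894 1.332
5 -1 3.427 -3.187
6 -1 -7.409 3.208
7 -1 8.093 -6.199
8 -1 -14.547 7.310
9 -1 18.109 -12.372
10 -1 -29.345 16.056
11 -1 39.307 -25.220
12 -1 -60.276 34.525
13 -1 83.947 -52.112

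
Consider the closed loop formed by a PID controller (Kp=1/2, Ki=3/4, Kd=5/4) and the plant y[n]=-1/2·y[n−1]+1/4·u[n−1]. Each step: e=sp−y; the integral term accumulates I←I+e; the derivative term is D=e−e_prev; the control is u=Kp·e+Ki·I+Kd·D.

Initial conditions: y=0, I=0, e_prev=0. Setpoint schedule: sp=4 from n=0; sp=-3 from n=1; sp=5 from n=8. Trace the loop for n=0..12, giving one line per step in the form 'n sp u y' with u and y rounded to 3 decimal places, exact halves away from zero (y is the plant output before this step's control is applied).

(exact arithmetic carried between steps; '≈' marks a value shown rounded to 6 d.p. or computed from one; I and e_prev carry over from the previous line; the table rounds u and y to 3 d.p., halves away from zero)
n=0: y=0, sp=4, e=sp−y=4; I=4, D=e−e_prev=4; u=1/2·4+3/4·4+5/4·4=10; next y=-1/2·0+1/4·10=2.5
n=1: y=2.5, sp=-3, e=sp−y=-5.5; I=-1.5, D=e−e_prev=-9.5; u=1/2·(-5.5)+3/4·(-1.5)+5/4·(-9.5)=-15.75; next y=-1/2·2.5+1/4·(-15.75)=-5.1875
n=2: y=-5.1875, sp=-3, e=sp−y=2.1875; I=0.6875, D=e−e_prev=7.6875; u=1/2·2.1875+3/4·0.6875+5/4·7.6875=11.21875; next y=-1/2·(-5.1875)+1/4·11.21875≈5.398438
n=3: y≈5.398438, sp=-3, e=sp−y≈-8.398438; I≈-7.710938, D=e−e_prev≈-10.585938; u=1/2·(-8.398438)+3/4·(-7.710938)+5/4·(-10.585938)≈-23.214844; next y=-1/2·5.398438+1/4·(-23.214844)≈-8.502930
n=4: y≈-8.502930, sp=-3, e=sp−y≈5.502930; I≈-2.208008, D=e−e_prev≈13.901367; u=1/2·5.502930+3/4·(-2.208008)+5/4·13.901367≈18.472168; next y=-1/2·(-8.502930)+1/4·18.472168≈8.869507
n=5: y≈8.869507, sp=-3, e=sp−y≈-11.869507; I≈-14.077515, D=e−e_prev≈-17.372437; u=1/2·(-11.869507)+3/4·(-14.077515)+5/4·(-17.372437)≈-38.208435; next y=-1/2·8.869507+1/4·(-38.208435)≈-13.986862
n=6: y≈-13.986862, sp=-3, e=sp−y≈10.986862; I≈-3.090652, D=e−e_prev≈22.856369; u=1/2·10.986862+3/4·(-3.090652)+5/4·22.856369≈31.745903; next y=-1/2·(-13.986862)+1/4·31.745903≈14.929907
n=7: y≈14.929907, sp=-3, e=sp−y≈-17.929907; I≈-21.020559, D=e−e_prev≈-28.916769; u=1/2·(-17.929907)+3/4·(-21.020559)+5/4·(-28.916769)≈-60.876334; next y=-1/2·14.929907+1/4·(-60.876334)≈-22.684037
n=8: y≈-22.684037, sp=5, e=sp−y≈27.684037; I≈6.663478, D=e−e_prev≈45.613944; u=1/2·27.684037+3/4·6.663478+5/4·45.613944≈75.857056; next y=-1/2·(-22.684037)+1/4·75.857056≈30.306283
n=9: y≈30.306283, sp=5, e=sp−y≈-25.306283; I≈-18.642805, D=e−e_prev≈-52.990320; u=1/2·(-25.306283)+3/4·(-18.642805)+5/4·(-52.990320)≈-92.873144; next y=-1/2·30.306283+1/4·(-92.873144)≈-38.371427
n=10: y≈-38.371427, sp=5, e=sp−y≈43.371427; I≈24.728622, D=e−e_prev≈68.677710; u=1/2·43.371427+3/4·24.728622+5/4·68.677710≈126.079318; next y=-1/2·(-38.371427)+1/4·126.079318≈50.705543
n=11: y≈50.705543, sp=5, e=sp−y≈-45.705543; I≈-20.976921, D=e−e_prev≈-89.076971; u=1/2·(-45.705543)+3/4·(-20.976921)+5/4·(-89.076971)≈-149.931676; next y=-1/2·50.705543+1/4·(-149.931676)≈-62.835691
n=12: y≈-62.835691, sp=5, e=sp−y≈67.835691; I≈46.858770, D=e−e_prev≈113.541234; u=1/2·67.835691+3/4·46.858770+5/4·113.541234≈210.988465; next y=-1/2·(-62.835691)+1/4·210.988465≈84.164961

0 4 10.000 0.000
1 -3 -15.750 2.500
2 -3 11.219 -5.188
3 -3 -23.215 5.398
4 -3 18.472 -8.503
5 -3 -38.208 8.870
6 -3 31.746 -13.987
7 -3 -60.876 14.930
8 5 75.857 -22.684
9 5 -92.873 30.306
10 5 126.079 -38.371
11 5 -149.932 50.706
12 5 210.988 -62.836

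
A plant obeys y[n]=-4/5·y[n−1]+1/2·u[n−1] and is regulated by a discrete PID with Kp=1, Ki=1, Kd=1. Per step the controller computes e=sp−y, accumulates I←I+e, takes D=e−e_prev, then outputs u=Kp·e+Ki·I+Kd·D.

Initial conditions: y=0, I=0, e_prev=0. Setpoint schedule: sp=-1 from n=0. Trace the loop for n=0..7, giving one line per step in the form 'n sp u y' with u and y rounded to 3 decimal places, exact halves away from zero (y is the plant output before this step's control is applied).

(exact arithmetic carried between steps; '≈' marks a value shown rounded to 6 d.p. or computed from one; I and e_prev carry over from the previous line; the table rounds u and y to 3 d.p., halves away from zero)
n=0: y=0, sp=-1, e=sp−y=-1; I=-1, D=e−e_prev=-1; u=1·(-1)+1·(-1)+1·(-1)=-3; next y=-4/5·0+1/2·(-3)=-1.5
n=1: y=-1.5, sp=-1, e=sp−y=0.5; I=-0.5, D=e−e_prev=1.5; u=1·0.5+1·(-0.5)+1·1.5=1.5; next y=-4/5·(-1.5)+1/2·1.5=1.95
n=2: y=1.95, sp=-1, e=sp−y=-2.95; I=-3.45, D=e−e_prev=-3.45; u=1·(-2.95)+1·(-3.45)+1·(-3.45)=-9.85; next y=-4/5·1.95+1/2·(-9.85)=-6.485
n=3: y=-6.485, sp=-1, e=sp−y=5.485; I=2.035, D=e−e_prev=8.435; u=1·5.485+1·2.035+1·8.435=15.955; next y=-4/5·(-6.485)+1/2·15.955=13.1655
n=4: y=13.1655, sp=-1, e=sp−y=-14.1655; I=-12.1305, D=e−e_prev=-19.6505; u=1·(-14.1655)+1·(-12.1305)+1·(-19.6505)=-45.9465; next y=-4/5·13.1655+1/2·(-45.9465)=-33.50565
n=5: y=-33.50565, sp=-1, e=sp−y=32.50565; I=20.37515, D=e−e_prev=46.67115; u=1·32.50565+1·20.37515+1·46.67115=99.55195; next y=-4/5·(-33.50565)+1/2·99.55195=76.580495
n=6: y=76.580495, sp=-1, e=sp−y=-77.580495; I=-57.205345, D=e−e_prev=-110.086145; u=1·(-77.580495)+1·(-57.205345)+1·(-110.086145)=-244.871985; next y=-4/5·76.580495+1/2·(-244.871985)≈-183.700389
n=7: y≈-183.700389, sp=-1, e=sp−y≈182.700389; I≈125.495044, D=e−e_prev≈260.280884; u=1·182.700389+1·125.495044+1·260.280884≈568.476316; next y=-4/5·(-183.700389)+1/2·568.476316≈431.198469

0 -1 -3.000 0.000
1 -1 1.500 -1.500
2 -1 -9.850 1.950
3 -1 15.955 -6.485
4 -1 -45.947 13.166
5 -1 99.552 -33.506
6 -1 -244.872 76.580
7 -1 568.476 -183.700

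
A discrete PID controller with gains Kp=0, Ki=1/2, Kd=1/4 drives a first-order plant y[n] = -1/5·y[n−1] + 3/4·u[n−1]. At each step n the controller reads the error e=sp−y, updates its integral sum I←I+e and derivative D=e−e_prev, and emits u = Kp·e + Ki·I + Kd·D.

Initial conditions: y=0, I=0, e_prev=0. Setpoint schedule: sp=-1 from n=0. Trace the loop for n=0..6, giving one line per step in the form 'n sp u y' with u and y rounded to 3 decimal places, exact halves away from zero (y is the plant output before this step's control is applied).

0 -1 -0.750 0.000
1 -1 -0.578 -0.563
2 -1 -1.119 -0.321
3 -1 -1.057 -0.775
4 -1 -1.386 -0.638
5 -1 -1.327 -0.912
6 -1 -1.514 -0.813

(exact arithmetic carried between steps; '≈' marks a value shown rounded to 6 d.p. or computed from one; I and e_prev carry over from the previous line; the table rounds u and y to 3 d.p., halves away from zero)
n=0: y=0, sp=-1, e=sp−y=-1; I=-1, D=e−e_prev=-1; u=0·(-1)+1/2·(-1)+1/4·(-1)=-0.75; next y=-1/5·0+3/4·(-0.75)=-0.5625
n=1: y=-0.5625, sp=-1, e=sp−y=-0.4375; I=-1.4375, D=e−e_prev=0.5625; u=0·(-0.4375)+1/2·(-1.4375)+1/4·0.5625=-0.578125; next y=-1/5·(-0.5625)+3/4·(-0.578125)≈-0.321094
n=2: y≈-0.321094, sp=-1, e=sp−y≈-0.678906; I≈-2.116406, D=e−e_prev≈-0.241406; u=0·(-0.678906)+1/2·(-2.116406)+1/4·(-0.241406)≈-1.118555; next y=-1/5·(-0.321094)+3/4·(-1.118555)≈-0.774697
n=3: y≈-0.774697, sp=-1, e=sp−y≈-0.225303; I≈-2.341709, D=e−e_prev≈0.453604; u=0·(-0.225303)+1/2·(-2.341709)+1/4·0.453604≈-1.057454; next y=-1/5·(-0.774697)+3/4·(-1.057454)≈-0.638151
n=4: y≈-0.638151, sp=-1, e=sp−y≈-0.361849; I≈-2.703558, D=e−e_prev≈-0.136547; u=0·(-0.361849)+1/2·(-2.703558)+1/4·(-0.136547)≈-1.385916; next y=-1/5·(-0.638151)+3/4·(-1.385916)≈-0.911807
n=5: y≈-0.911807, sp=-1, e=sp−y≈-0.088193; I≈-2.791752, D=e−e_prev≈0.273656; u=0·(-0.088193)+1/2·(-2.791752)+1/4·0.273656≈-1.327462; next y=-1/5·(-0.911807)+3/4·(-1.327462)≈-0.813235
n=6: y≈-0.813235, sp=-1, e=sp−y≈-0.186765; I≈-2.978517, D=e−e_prev≈-0.098572; u=0·(-0.186765)+1/2·(-2.978517)+1/4·(-0.098572)≈-1.513901; next y=-1/5·(-0.813235)+3/4·(-1.513901)≈-0.972779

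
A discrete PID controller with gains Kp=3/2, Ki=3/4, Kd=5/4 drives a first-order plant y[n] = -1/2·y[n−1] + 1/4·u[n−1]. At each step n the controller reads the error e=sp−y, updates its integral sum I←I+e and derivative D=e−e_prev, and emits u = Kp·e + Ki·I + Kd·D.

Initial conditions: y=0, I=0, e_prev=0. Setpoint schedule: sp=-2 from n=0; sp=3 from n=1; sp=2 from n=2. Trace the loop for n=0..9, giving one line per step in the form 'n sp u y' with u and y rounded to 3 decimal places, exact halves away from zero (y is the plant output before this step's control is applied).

0 -2 -7.000 0.000
1 3 17.625 -1.750
2 2 -15.359 5.281
3 2 33.385 -6.480
4 2 -38.191 11.586
5 2 71.449 -15.341
6 2 -92.263 25.533
7 2 155.956 -35.832
8 2 -216.955 56.905
9 2 346.375 -82.691

(exact arithmetic carried between steps; '≈' marks a value shown rounded to 6 d.p. or computed from one; I and e_prev carry over from the previous line; the table rounds u and y to 3 d.p., halves away from zero)
n=0: y=0, sp=-2, e=sp−y=-2; I=-2, D=e−e_prev=-2; u=3/2·(-2)+3/4·(-2)+5/4·(-2)=-7; next y=-1/2·0+1/4·(-7)=-1.75
n=1: y=-1.75, sp=3, e=sp−y=4.75; I=2.75, D=e−e_prev=6.75; u=3/2·4.75+3/4·2.75+5/4·6.75=17.625; next y=-1/2·(-1.75)+1/4·17.625=5.28125
n=2: y=5.28125, sp=2, e=sp−y=-3.28125; I=-0.53125, D=e−e_prev=-8.03125; u=3/2·(-3.28125)+3/4·(-0.53125)+5/4·(-8.03125)=-15.359375; next y=-1/2·5.28125+1/4·(-15.359375)≈-6.480469
n=3: y≈-6.480469, sp=2, e=sp−y≈8.480469; I≈7.949219, D=e−e_prev≈11.761719; u=3/2·8.480469+3/4·7.949219+5/4·11.761719≈33.384766; next y=-1/2·(-6.480469)+1/4·33.384766≈11.586426
n=4: y≈11.586426, sp=2, e=sp−y≈-9.586426; I≈-1.637207, D=e−e_prev≈-18.066895; u=3/2·(-9.586426)+3/4·(-1.637207)+5/4·(-18.066895)≈-38.191162; next y=-1/2·11.586426+1/4·(-38.191162)≈-15.341003
n=5: y≈-15.341003, sp=2, e=sp−y≈17.341003; I≈15.703796, D=e−e_prev≈26.927429; u=3/2·17.341003+3/4·15.703796+5/4·26.927429≈71.448639; next y=-1/2·(-15.341003)+1/4·71.448639≈25.532661
n=6: y≈25.532661, sp=2, e=sp−y≈-23.532661; I≈-7.828865, D=e−e_prev≈-40.873665; u=3/2·(-23.532661)+3/4·(-7.828865)+5/4·(-40.873665)≈-92.262722; next y=-1/2·25.532661+1/4·(-92.262722)≈-35.832011
n=7: y≈-35.832011, sp=2, e=sp−y≈37.832011; I≈30.003146, D=e−e_prev≈61.364673; u=3/2·37.832011+3/4·30.003146+5/4·61.364673≈155.956217; next y=-1/2·(-35.832011)+1/4·155.956217≈56.905060
n=8: y≈56.905060, sp=2, e=sp−y≈-54.905060; I≈-24.901914, D=e−e_prev≈-92.737071; u=3/2·(-54.905060)+3/4·(-24.901914)+5/4·(-92.737071)≈-216.955364; next y=-1/2·56.905060+1/4·(-216.955364)≈-82.691371
n=9: y≈-82.691371, sp=2, e=sp−y≈84.691371; I≈59.789457, D=e−e_prev≈139.596431; u=3/2·84.691371+3/4·59.789457+5/4·139.596431≈346.374688; next y=-1/2·(-82.691371)+1/4·346.374688≈127.939358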